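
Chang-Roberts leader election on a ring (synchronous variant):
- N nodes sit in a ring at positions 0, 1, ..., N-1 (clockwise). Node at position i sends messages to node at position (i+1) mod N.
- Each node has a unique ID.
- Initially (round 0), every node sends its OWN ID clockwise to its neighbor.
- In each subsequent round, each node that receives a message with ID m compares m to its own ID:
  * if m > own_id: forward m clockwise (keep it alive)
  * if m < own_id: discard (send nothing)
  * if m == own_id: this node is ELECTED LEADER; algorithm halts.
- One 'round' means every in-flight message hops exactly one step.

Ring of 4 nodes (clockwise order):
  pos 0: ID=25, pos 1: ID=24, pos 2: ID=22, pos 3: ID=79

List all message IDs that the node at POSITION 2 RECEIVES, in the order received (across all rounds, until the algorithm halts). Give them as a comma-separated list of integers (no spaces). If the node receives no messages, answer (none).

Answer: 24,25,79

Derivation:
Round 1: pos1(id24) recv 25: fwd; pos2(id22) recv 24: fwd; pos3(id79) recv 22: drop; pos0(id25) recv 79: fwd
Round 2: pos2(id22) recv 25: fwd; pos3(id79) recv 24: drop; pos1(id24) recv 79: fwd
Round 3: pos3(id79) recv 25: drop; pos2(id22) recv 79: fwd
Round 4: pos3(id79) recv 79: ELECTED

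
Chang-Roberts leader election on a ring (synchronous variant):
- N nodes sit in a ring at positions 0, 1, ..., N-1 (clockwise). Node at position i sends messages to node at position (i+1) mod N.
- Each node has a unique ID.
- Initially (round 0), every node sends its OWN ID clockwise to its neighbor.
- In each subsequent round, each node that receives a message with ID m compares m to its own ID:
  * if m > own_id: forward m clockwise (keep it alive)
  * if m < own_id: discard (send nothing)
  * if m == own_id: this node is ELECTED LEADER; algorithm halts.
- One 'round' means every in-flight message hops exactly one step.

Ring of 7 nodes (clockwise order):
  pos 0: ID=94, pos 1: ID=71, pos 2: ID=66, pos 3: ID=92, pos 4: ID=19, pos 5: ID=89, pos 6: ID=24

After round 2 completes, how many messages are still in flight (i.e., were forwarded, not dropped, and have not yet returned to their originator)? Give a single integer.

Answer: 2

Derivation:
Round 1: pos1(id71) recv 94: fwd; pos2(id66) recv 71: fwd; pos3(id92) recv 66: drop; pos4(id19) recv 92: fwd; pos5(id89) recv 19: drop; pos6(id24) recv 89: fwd; pos0(id94) recv 24: drop
Round 2: pos2(id66) recv 94: fwd; pos3(id92) recv 71: drop; pos5(id89) recv 92: fwd; pos0(id94) recv 89: drop
After round 2: 2 messages still in flight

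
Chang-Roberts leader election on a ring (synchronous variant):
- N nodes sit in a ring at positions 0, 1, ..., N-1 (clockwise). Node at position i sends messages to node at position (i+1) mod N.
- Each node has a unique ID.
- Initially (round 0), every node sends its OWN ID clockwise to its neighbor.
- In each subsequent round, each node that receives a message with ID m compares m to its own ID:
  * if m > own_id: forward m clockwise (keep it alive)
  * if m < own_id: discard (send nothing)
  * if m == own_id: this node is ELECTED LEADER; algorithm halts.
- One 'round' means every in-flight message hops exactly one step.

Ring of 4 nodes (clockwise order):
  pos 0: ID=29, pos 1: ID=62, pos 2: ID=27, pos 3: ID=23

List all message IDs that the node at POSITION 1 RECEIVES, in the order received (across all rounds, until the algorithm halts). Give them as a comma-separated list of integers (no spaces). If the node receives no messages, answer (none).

Answer: 29,62

Derivation:
Round 1: pos1(id62) recv 29: drop; pos2(id27) recv 62: fwd; pos3(id23) recv 27: fwd; pos0(id29) recv 23: drop
Round 2: pos3(id23) recv 62: fwd; pos0(id29) recv 27: drop
Round 3: pos0(id29) recv 62: fwd
Round 4: pos1(id62) recv 62: ELECTED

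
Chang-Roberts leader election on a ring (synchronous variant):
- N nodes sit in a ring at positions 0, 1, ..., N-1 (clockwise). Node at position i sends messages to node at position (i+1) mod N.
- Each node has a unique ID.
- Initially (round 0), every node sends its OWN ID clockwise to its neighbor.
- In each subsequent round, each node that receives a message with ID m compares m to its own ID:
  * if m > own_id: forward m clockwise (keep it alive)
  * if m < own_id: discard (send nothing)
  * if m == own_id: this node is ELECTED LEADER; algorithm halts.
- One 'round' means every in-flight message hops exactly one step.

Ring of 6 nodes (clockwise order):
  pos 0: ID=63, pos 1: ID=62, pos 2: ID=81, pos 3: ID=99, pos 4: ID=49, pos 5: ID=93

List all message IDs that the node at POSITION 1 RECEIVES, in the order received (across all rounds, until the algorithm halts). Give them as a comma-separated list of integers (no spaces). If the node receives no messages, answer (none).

Answer: 63,93,99

Derivation:
Round 1: pos1(id62) recv 63: fwd; pos2(id81) recv 62: drop; pos3(id99) recv 81: drop; pos4(id49) recv 99: fwd; pos5(id93) recv 49: drop; pos0(id63) recv 93: fwd
Round 2: pos2(id81) recv 63: drop; pos5(id93) recv 99: fwd; pos1(id62) recv 93: fwd
Round 3: pos0(id63) recv 99: fwd; pos2(id81) recv 93: fwd
Round 4: pos1(id62) recv 99: fwd; pos3(id99) recv 93: drop
Round 5: pos2(id81) recv 99: fwd
Round 6: pos3(id99) recv 99: ELECTED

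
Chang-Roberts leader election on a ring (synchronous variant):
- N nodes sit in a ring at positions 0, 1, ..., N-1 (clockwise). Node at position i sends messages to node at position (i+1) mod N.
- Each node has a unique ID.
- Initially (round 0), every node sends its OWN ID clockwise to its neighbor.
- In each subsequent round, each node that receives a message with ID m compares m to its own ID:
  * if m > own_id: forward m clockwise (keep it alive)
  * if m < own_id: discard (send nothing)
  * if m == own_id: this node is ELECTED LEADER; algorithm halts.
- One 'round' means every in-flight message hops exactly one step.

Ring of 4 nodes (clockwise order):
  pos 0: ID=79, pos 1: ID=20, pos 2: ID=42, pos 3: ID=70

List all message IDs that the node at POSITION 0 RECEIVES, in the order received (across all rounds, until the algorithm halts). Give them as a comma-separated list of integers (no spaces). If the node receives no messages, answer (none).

Round 1: pos1(id20) recv 79: fwd; pos2(id42) recv 20: drop; pos3(id70) recv 42: drop; pos0(id79) recv 70: drop
Round 2: pos2(id42) recv 79: fwd
Round 3: pos3(id70) recv 79: fwd
Round 4: pos0(id79) recv 79: ELECTED

Answer: 70,79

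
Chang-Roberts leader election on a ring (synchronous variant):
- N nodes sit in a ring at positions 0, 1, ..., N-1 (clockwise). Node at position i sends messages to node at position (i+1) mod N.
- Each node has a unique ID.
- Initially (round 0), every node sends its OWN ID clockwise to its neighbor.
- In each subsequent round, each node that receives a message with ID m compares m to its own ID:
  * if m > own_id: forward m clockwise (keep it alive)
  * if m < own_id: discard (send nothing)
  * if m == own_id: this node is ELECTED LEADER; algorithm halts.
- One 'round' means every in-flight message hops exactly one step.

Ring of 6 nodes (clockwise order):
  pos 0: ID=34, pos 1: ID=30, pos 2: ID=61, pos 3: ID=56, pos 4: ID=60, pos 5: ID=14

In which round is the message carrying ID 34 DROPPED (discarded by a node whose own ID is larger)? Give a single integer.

Answer: 2

Derivation:
Round 1: pos1(id30) recv 34: fwd; pos2(id61) recv 30: drop; pos3(id56) recv 61: fwd; pos4(id60) recv 56: drop; pos5(id14) recv 60: fwd; pos0(id34) recv 14: drop
Round 2: pos2(id61) recv 34: drop; pos4(id60) recv 61: fwd; pos0(id34) recv 60: fwd
Round 3: pos5(id14) recv 61: fwd; pos1(id30) recv 60: fwd
Round 4: pos0(id34) recv 61: fwd; pos2(id61) recv 60: drop
Round 5: pos1(id30) recv 61: fwd
Round 6: pos2(id61) recv 61: ELECTED
Message ID 34 originates at pos 0; dropped at pos 2 in round 2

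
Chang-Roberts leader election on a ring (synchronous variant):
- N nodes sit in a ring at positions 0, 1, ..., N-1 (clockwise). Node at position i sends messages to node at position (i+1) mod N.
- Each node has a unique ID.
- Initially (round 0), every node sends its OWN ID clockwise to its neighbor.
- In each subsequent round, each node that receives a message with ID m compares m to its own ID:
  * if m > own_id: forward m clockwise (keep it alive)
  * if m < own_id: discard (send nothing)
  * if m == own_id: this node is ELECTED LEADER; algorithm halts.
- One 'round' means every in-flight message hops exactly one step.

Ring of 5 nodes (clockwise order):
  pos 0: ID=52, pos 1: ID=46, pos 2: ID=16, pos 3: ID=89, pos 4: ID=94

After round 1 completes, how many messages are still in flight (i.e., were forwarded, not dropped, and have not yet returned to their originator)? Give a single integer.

Answer: 3

Derivation:
Round 1: pos1(id46) recv 52: fwd; pos2(id16) recv 46: fwd; pos3(id89) recv 16: drop; pos4(id94) recv 89: drop; pos0(id52) recv 94: fwd
After round 1: 3 messages still in flight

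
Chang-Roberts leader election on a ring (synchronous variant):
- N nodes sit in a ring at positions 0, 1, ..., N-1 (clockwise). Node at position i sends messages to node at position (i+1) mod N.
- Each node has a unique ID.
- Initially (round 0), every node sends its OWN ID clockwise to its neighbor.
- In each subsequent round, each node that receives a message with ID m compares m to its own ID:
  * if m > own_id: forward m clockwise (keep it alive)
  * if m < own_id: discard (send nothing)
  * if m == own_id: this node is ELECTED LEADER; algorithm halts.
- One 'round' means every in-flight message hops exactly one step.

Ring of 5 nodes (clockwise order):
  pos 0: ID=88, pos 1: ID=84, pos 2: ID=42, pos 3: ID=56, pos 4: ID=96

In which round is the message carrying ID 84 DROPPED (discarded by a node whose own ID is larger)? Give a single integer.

Answer: 3

Derivation:
Round 1: pos1(id84) recv 88: fwd; pos2(id42) recv 84: fwd; pos3(id56) recv 42: drop; pos4(id96) recv 56: drop; pos0(id88) recv 96: fwd
Round 2: pos2(id42) recv 88: fwd; pos3(id56) recv 84: fwd; pos1(id84) recv 96: fwd
Round 3: pos3(id56) recv 88: fwd; pos4(id96) recv 84: drop; pos2(id42) recv 96: fwd
Round 4: pos4(id96) recv 88: drop; pos3(id56) recv 96: fwd
Round 5: pos4(id96) recv 96: ELECTED
Message ID 84 originates at pos 1; dropped at pos 4 in round 3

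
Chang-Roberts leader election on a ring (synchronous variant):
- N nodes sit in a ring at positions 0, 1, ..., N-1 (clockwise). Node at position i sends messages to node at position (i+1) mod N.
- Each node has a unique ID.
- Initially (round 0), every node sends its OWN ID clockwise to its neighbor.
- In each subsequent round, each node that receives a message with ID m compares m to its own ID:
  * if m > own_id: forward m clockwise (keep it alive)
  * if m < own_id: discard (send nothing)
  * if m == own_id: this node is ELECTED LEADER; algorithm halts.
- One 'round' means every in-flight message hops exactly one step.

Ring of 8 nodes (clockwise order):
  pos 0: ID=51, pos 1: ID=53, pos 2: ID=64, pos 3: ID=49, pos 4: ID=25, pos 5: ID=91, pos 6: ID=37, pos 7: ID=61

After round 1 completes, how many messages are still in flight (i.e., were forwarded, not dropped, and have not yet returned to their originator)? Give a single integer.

Round 1: pos1(id53) recv 51: drop; pos2(id64) recv 53: drop; pos3(id49) recv 64: fwd; pos4(id25) recv 49: fwd; pos5(id91) recv 25: drop; pos6(id37) recv 91: fwd; pos7(id61) recv 37: drop; pos0(id51) recv 61: fwd
After round 1: 4 messages still in flight

Answer: 4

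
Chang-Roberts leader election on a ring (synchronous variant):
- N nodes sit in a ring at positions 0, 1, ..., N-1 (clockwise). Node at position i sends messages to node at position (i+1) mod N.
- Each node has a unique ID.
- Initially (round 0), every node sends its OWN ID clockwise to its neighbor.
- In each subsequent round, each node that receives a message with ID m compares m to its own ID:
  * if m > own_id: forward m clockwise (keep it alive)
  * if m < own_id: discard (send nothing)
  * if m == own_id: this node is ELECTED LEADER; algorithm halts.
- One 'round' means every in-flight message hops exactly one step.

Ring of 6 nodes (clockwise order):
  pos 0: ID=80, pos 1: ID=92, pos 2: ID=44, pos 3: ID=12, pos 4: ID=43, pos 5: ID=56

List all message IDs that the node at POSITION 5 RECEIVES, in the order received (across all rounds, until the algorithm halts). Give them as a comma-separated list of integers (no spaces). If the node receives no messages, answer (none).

Round 1: pos1(id92) recv 80: drop; pos2(id44) recv 92: fwd; pos3(id12) recv 44: fwd; pos4(id43) recv 12: drop; pos5(id56) recv 43: drop; pos0(id80) recv 56: drop
Round 2: pos3(id12) recv 92: fwd; pos4(id43) recv 44: fwd
Round 3: pos4(id43) recv 92: fwd; pos5(id56) recv 44: drop
Round 4: pos5(id56) recv 92: fwd
Round 5: pos0(id80) recv 92: fwd
Round 6: pos1(id92) recv 92: ELECTED

Answer: 43,44,92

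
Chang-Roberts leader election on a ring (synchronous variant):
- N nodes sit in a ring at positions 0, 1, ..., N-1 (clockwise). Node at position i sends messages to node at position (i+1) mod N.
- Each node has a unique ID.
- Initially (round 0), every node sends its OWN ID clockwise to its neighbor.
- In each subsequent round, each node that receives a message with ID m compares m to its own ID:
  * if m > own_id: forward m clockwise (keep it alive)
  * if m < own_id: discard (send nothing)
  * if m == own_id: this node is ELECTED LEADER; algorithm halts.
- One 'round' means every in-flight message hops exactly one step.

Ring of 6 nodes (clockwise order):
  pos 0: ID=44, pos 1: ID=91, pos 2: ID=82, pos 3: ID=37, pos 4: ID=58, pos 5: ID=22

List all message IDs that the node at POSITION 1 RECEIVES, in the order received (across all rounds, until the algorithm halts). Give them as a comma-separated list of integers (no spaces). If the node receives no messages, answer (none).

Round 1: pos1(id91) recv 44: drop; pos2(id82) recv 91: fwd; pos3(id37) recv 82: fwd; pos4(id58) recv 37: drop; pos5(id22) recv 58: fwd; pos0(id44) recv 22: drop
Round 2: pos3(id37) recv 91: fwd; pos4(id58) recv 82: fwd; pos0(id44) recv 58: fwd
Round 3: pos4(id58) recv 91: fwd; pos5(id22) recv 82: fwd; pos1(id91) recv 58: drop
Round 4: pos5(id22) recv 91: fwd; pos0(id44) recv 82: fwd
Round 5: pos0(id44) recv 91: fwd; pos1(id91) recv 82: drop
Round 6: pos1(id91) recv 91: ELECTED

Answer: 44,58,82,91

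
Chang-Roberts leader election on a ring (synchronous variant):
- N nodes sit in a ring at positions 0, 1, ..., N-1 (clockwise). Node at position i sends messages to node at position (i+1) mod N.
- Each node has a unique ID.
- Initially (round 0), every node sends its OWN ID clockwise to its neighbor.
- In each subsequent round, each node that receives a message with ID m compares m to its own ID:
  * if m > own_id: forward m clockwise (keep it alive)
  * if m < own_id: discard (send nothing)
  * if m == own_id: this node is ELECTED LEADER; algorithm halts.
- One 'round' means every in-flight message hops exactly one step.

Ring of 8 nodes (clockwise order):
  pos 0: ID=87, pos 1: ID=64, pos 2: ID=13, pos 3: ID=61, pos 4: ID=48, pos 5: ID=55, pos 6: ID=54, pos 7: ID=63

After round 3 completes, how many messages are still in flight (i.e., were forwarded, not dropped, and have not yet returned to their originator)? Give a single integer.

Round 1: pos1(id64) recv 87: fwd; pos2(id13) recv 64: fwd; pos3(id61) recv 13: drop; pos4(id48) recv 61: fwd; pos5(id55) recv 48: drop; pos6(id54) recv 55: fwd; pos7(id63) recv 54: drop; pos0(id87) recv 63: drop
Round 2: pos2(id13) recv 87: fwd; pos3(id61) recv 64: fwd; pos5(id55) recv 61: fwd; pos7(id63) recv 55: drop
Round 3: pos3(id61) recv 87: fwd; pos4(id48) recv 64: fwd; pos6(id54) recv 61: fwd
After round 3: 3 messages still in flight

Answer: 3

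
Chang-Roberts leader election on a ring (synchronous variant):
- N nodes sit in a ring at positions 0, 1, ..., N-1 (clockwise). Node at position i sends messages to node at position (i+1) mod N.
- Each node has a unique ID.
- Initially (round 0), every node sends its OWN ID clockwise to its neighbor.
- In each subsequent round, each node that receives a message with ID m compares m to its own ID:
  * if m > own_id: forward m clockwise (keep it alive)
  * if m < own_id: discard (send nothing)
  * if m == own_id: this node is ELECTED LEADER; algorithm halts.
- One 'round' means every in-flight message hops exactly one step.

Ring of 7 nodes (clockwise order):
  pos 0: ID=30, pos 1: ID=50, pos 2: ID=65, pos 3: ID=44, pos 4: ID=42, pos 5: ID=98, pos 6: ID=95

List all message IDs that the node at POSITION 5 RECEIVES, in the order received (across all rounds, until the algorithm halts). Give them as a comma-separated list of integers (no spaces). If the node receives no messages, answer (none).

Answer: 42,44,65,95,98

Derivation:
Round 1: pos1(id50) recv 30: drop; pos2(id65) recv 50: drop; pos3(id44) recv 65: fwd; pos4(id42) recv 44: fwd; pos5(id98) recv 42: drop; pos6(id95) recv 98: fwd; pos0(id30) recv 95: fwd
Round 2: pos4(id42) recv 65: fwd; pos5(id98) recv 44: drop; pos0(id30) recv 98: fwd; pos1(id50) recv 95: fwd
Round 3: pos5(id98) recv 65: drop; pos1(id50) recv 98: fwd; pos2(id65) recv 95: fwd
Round 4: pos2(id65) recv 98: fwd; pos3(id44) recv 95: fwd
Round 5: pos3(id44) recv 98: fwd; pos4(id42) recv 95: fwd
Round 6: pos4(id42) recv 98: fwd; pos5(id98) recv 95: drop
Round 7: pos5(id98) recv 98: ELECTED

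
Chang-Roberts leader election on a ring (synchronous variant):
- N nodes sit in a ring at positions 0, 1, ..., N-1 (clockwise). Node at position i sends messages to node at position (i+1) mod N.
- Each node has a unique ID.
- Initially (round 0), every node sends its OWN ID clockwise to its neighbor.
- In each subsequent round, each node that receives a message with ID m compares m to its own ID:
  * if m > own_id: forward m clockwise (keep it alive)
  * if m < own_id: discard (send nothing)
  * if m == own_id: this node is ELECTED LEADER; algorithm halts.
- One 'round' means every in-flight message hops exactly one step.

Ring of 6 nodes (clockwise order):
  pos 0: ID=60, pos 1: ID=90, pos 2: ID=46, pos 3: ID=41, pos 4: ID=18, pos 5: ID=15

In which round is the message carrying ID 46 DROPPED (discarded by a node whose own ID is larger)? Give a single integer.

Round 1: pos1(id90) recv 60: drop; pos2(id46) recv 90: fwd; pos3(id41) recv 46: fwd; pos4(id18) recv 41: fwd; pos5(id15) recv 18: fwd; pos0(id60) recv 15: drop
Round 2: pos3(id41) recv 90: fwd; pos4(id18) recv 46: fwd; pos5(id15) recv 41: fwd; pos0(id60) recv 18: drop
Round 3: pos4(id18) recv 90: fwd; pos5(id15) recv 46: fwd; pos0(id60) recv 41: drop
Round 4: pos5(id15) recv 90: fwd; pos0(id60) recv 46: drop
Round 5: pos0(id60) recv 90: fwd
Round 6: pos1(id90) recv 90: ELECTED
Message ID 46 originates at pos 2; dropped at pos 0 in round 4

Answer: 4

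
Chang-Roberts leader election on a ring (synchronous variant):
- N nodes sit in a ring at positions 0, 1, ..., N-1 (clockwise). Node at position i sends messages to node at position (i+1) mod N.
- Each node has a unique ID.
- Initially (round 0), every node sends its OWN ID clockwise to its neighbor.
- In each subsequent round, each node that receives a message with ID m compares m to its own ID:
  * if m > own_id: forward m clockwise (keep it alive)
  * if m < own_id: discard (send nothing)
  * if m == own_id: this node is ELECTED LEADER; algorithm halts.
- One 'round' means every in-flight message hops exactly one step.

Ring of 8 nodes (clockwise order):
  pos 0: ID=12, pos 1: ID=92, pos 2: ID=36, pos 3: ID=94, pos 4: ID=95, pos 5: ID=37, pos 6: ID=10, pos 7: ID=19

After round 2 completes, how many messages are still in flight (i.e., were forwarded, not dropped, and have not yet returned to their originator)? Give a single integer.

Round 1: pos1(id92) recv 12: drop; pos2(id36) recv 92: fwd; pos3(id94) recv 36: drop; pos4(id95) recv 94: drop; pos5(id37) recv 95: fwd; pos6(id10) recv 37: fwd; pos7(id19) recv 10: drop; pos0(id12) recv 19: fwd
Round 2: pos3(id94) recv 92: drop; pos6(id10) recv 95: fwd; pos7(id19) recv 37: fwd; pos1(id92) recv 19: drop
After round 2: 2 messages still in flight

Answer: 2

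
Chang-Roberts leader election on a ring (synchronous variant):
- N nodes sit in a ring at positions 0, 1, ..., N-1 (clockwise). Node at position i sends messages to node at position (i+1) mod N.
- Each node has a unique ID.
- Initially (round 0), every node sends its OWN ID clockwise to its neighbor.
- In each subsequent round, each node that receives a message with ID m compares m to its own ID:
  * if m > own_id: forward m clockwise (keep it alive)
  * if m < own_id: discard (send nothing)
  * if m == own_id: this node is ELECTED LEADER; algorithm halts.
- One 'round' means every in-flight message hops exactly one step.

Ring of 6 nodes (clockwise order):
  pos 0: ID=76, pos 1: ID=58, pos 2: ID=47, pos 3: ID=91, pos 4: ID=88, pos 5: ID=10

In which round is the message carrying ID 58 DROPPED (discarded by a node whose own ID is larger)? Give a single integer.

Round 1: pos1(id58) recv 76: fwd; pos2(id47) recv 58: fwd; pos3(id91) recv 47: drop; pos4(id88) recv 91: fwd; pos5(id10) recv 88: fwd; pos0(id76) recv 10: drop
Round 2: pos2(id47) recv 76: fwd; pos3(id91) recv 58: drop; pos5(id10) recv 91: fwd; pos0(id76) recv 88: fwd
Round 3: pos3(id91) recv 76: drop; pos0(id76) recv 91: fwd; pos1(id58) recv 88: fwd
Round 4: pos1(id58) recv 91: fwd; pos2(id47) recv 88: fwd
Round 5: pos2(id47) recv 91: fwd; pos3(id91) recv 88: drop
Round 6: pos3(id91) recv 91: ELECTED
Message ID 58 originates at pos 1; dropped at pos 3 in round 2

Answer: 2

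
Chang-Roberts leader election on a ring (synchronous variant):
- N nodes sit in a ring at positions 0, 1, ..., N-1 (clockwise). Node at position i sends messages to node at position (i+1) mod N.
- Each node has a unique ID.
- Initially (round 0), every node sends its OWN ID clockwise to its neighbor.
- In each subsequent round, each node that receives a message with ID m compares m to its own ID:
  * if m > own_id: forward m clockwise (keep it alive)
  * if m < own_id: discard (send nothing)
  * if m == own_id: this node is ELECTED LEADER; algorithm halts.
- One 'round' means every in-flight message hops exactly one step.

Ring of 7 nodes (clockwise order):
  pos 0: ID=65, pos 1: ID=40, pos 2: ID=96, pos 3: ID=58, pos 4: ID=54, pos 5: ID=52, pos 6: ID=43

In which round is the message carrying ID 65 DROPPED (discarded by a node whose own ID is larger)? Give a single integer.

Round 1: pos1(id40) recv 65: fwd; pos2(id96) recv 40: drop; pos3(id58) recv 96: fwd; pos4(id54) recv 58: fwd; pos5(id52) recv 54: fwd; pos6(id43) recv 52: fwd; pos0(id65) recv 43: drop
Round 2: pos2(id96) recv 65: drop; pos4(id54) recv 96: fwd; pos5(id52) recv 58: fwd; pos6(id43) recv 54: fwd; pos0(id65) recv 52: drop
Round 3: pos5(id52) recv 96: fwd; pos6(id43) recv 58: fwd; pos0(id65) recv 54: drop
Round 4: pos6(id43) recv 96: fwd; pos0(id65) recv 58: drop
Round 5: pos0(id65) recv 96: fwd
Round 6: pos1(id40) recv 96: fwd
Round 7: pos2(id96) recv 96: ELECTED
Message ID 65 originates at pos 0; dropped at pos 2 in round 2

Answer: 2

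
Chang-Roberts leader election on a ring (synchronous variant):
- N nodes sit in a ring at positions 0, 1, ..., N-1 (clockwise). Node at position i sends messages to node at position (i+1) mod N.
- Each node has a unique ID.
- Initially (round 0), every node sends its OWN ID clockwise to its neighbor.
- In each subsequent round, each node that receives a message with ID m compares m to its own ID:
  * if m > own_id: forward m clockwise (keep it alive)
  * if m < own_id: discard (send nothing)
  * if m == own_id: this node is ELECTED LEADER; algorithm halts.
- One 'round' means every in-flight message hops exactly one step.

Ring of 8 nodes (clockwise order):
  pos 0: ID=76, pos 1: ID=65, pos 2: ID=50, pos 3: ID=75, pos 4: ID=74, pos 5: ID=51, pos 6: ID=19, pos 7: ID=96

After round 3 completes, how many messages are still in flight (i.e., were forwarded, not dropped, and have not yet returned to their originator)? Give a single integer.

Answer: 3

Derivation:
Round 1: pos1(id65) recv 76: fwd; pos2(id50) recv 65: fwd; pos3(id75) recv 50: drop; pos4(id74) recv 75: fwd; pos5(id51) recv 74: fwd; pos6(id19) recv 51: fwd; pos7(id96) recv 19: drop; pos0(id76) recv 96: fwd
Round 2: pos2(id50) recv 76: fwd; pos3(id75) recv 65: drop; pos5(id51) recv 75: fwd; pos6(id19) recv 74: fwd; pos7(id96) recv 51: drop; pos1(id65) recv 96: fwd
Round 3: pos3(id75) recv 76: fwd; pos6(id19) recv 75: fwd; pos7(id96) recv 74: drop; pos2(id50) recv 96: fwd
After round 3: 3 messages still in flight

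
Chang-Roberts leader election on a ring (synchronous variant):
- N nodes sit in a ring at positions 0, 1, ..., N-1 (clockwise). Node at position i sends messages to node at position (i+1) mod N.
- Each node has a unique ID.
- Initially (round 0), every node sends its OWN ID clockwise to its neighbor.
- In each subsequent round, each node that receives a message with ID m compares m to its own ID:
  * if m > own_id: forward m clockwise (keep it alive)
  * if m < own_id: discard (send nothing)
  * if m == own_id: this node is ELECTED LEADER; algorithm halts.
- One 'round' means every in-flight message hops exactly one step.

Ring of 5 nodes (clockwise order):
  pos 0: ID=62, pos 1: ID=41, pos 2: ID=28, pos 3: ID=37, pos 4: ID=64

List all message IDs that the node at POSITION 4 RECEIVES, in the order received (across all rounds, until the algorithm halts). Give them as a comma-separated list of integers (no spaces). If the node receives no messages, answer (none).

Round 1: pos1(id41) recv 62: fwd; pos2(id28) recv 41: fwd; pos3(id37) recv 28: drop; pos4(id64) recv 37: drop; pos0(id62) recv 64: fwd
Round 2: pos2(id28) recv 62: fwd; pos3(id37) recv 41: fwd; pos1(id41) recv 64: fwd
Round 3: pos3(id37) recv 62: fwd; pos4(id64) recv 41: drop; pos2(id28) recv 64: fwd
Round 4: pos4(id64) recv 62: drop; pos3(id37) recv 64: fwd
Round 5: pos4(id64) recv 64: ELECTED

Answer: 37,41,62,64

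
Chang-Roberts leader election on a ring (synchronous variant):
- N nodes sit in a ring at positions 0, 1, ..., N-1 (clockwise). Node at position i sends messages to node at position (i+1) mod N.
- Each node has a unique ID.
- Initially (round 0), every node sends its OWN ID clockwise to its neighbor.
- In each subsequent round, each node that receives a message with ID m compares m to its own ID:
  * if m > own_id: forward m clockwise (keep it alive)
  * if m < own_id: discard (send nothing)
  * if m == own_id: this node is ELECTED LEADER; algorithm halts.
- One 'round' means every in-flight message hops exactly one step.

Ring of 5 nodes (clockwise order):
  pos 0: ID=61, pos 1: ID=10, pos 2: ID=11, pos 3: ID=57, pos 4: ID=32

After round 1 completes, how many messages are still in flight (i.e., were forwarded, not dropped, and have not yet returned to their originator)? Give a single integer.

Round 1: pos1(id10) recv 61: fwd; pos2(id11) recv 10: drop; pos3(id57) recv 11: drop; pos4(id32) recv 57: fwd; pos0(id61) recv 32: drop
After round 1: 2 messages still in flight

Answer: 2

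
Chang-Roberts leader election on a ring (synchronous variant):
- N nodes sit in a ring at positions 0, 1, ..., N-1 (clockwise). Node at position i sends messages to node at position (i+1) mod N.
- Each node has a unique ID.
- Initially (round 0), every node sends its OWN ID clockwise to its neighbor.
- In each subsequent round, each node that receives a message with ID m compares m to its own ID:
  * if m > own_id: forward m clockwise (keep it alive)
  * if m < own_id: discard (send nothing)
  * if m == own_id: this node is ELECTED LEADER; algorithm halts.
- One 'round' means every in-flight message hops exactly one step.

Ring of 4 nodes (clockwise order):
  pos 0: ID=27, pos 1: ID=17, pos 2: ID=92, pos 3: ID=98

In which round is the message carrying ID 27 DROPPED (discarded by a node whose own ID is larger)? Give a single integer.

Answer: 2

Derivation:
Round 1: pos1(id17) recv 27: fwd; pos2(id92) recv 17: drop; pos3(id98) recv 92: drop; pos0(id27) recv 98: fwd
Round 2: pos2(id92) recv 27: drop; pos1(id17) recv 98: fwd
Round 3: pos2(id92) recv 98: fwd
Round 4: pos3(id98) recv 98: ELECTED
Message ID 27 originates at pos 0; dropped at pos 2 in round 2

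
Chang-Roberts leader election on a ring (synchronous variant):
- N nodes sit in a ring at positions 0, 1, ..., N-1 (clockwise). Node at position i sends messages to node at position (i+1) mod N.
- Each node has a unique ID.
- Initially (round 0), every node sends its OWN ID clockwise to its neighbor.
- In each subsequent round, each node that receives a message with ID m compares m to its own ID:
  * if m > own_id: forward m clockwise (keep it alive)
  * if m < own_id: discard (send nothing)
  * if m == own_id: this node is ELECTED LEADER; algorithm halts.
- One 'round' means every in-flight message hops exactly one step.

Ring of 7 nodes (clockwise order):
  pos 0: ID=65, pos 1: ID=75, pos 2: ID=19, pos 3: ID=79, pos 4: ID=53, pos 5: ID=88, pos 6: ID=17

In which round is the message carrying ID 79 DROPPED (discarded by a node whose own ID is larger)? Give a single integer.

Round 1: pos1(id75) recv 65: drop; pos2(id19) recv 75: fwd; pos3(id79) recv 19: drop; pos4(id53) recv 79: fwd; pos5(id88) recv 53: drop; pos6(id17) recv 88: fwd; pos0(id65) recv 17: drop
Round 2: pos3(id79) recv 75: drop; pos5(id88) recv 79: drop; pos0(id65) recv 88: fwd
Round 3: pos1(id75) recv 88: fwd
Round 4: pos2(id19) recv 88: fwd
Round 5: pos3(id79) recv 88: fwd
Round 6: pos4(id53) recv 88: fwd
Round 7: pos5(id88) recv 88: ELECTED
Message ID 79 originates at pos 3; dropped at pos 5 in round 2

Answer: 2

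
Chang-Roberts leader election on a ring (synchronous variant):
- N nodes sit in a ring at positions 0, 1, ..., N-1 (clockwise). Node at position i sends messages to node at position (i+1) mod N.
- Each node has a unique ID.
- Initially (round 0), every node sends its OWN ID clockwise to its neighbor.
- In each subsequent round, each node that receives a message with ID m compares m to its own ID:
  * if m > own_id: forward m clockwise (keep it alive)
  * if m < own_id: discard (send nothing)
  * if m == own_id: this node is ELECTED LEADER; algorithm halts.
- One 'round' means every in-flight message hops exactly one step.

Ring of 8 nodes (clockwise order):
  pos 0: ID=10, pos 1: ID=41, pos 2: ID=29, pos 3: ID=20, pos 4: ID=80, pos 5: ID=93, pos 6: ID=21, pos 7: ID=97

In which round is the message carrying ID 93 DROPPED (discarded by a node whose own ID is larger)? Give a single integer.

Answer: 2

Derivation:
Round 1: pos1(id41) recv 10: drop; pos2(id29) recv 41: fwd; pos3(id20) recv 29: fwd; pos4(id80) recv 20: drop; pos5(id93) recv 80: drop; pos6(id21) recv 93: fwd; pos7(id97) recv 21: drop; pos0(id10) recv 97: fwd
Round 2: pos3(id20) recv 41: fwd; pos4(id80) recv 29: drop; pos7(id97) recv 93: drop; pos1(id41) recv 97: fwd
Round 3: pos4(id80) recv 41: drop; pos2(id29) recv 97: fwd
Round 4: pos3(id20) recv 97: fwd
Round 5: pos4(id80) recv 97: fwd
Round 6: pos5(id93) recv 97: fwd
Round 7: pos6(id21) recv 97: fwd
Round 8: pos7(id97) recv 97: ELECTED
Message ID 93 originates at pos 5; dropped at pos 7 in round 2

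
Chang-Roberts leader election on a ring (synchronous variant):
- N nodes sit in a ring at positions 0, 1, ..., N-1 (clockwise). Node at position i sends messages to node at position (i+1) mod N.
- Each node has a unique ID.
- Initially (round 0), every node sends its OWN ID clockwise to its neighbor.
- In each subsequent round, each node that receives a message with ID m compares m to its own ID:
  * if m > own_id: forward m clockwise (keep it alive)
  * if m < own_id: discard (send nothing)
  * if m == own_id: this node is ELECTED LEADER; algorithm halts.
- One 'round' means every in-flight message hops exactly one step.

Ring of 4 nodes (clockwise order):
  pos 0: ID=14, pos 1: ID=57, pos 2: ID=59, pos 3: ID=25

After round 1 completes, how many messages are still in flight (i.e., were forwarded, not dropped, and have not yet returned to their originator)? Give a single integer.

Answer: 2

Derivation:
Round 1: pos1(id57) recv 14: drop; pos2(id59) recv 57: drop; pos3(id25) recv 59: fwd; pos0(id14) recv 25: fwd
After round 1: 2 messages still in flight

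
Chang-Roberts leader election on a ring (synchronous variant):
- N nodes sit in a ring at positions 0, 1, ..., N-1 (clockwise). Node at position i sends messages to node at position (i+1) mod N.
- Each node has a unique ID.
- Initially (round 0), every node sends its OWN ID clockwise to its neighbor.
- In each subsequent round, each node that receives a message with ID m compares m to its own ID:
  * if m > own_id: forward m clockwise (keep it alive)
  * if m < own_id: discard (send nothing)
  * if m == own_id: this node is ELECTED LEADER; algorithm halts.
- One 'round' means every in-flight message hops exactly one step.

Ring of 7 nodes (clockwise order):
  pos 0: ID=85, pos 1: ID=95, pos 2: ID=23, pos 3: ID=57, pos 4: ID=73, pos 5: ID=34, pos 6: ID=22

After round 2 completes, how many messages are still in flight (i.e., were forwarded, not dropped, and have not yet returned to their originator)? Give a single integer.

Answer: 2

Derivation:
Round 1: pos1(id95) recv 85: drop; pos2(id23) recv 95: fwd; pos3(id57) recv 23: drop; pos4(id73) recv 57: drop; pos5(id34) recv 73: fwd; pos6(id22) recv 34: fwd; pos0(id85) recv 22: drop
Round 2: pos3(id57) recv 95: fwd; pos6(id22) recv 73: fwd; pos0(id85) recv 34: drop
After round 2: 2 messages still in flight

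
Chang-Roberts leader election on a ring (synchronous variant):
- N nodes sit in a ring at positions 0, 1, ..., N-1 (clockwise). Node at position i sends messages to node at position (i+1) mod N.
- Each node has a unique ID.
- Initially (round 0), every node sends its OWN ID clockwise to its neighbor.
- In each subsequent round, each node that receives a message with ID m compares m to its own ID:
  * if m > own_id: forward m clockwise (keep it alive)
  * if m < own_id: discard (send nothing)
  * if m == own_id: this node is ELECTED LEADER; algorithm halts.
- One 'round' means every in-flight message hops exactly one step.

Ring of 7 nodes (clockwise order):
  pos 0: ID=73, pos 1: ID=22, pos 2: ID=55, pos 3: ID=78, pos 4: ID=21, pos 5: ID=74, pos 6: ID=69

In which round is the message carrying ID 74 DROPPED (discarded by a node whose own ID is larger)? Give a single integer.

Answer: 5

Derivation:
Round 1: pos1(id22) recv 73: fwd; pos2(id55) recv 22: drop; pos3(id78) recv 55: drop; pos4(id21) recv 78: fwd; pos5(id74) recv 21: drop; pos6(id69) recv 74: fwd; pos0(id73) recv 69: drop
Round 2: pos2(id55) recv 73: fwd; pos5(id74) recv 78: fwd; pos0(id73) recv 74: fwd
Round 3: pos3(id78) recv 73: drop; pos6(id69) recv 78: fwd; pos1(id22) recv 74: fwd
Round 4: pos0(id73) recv 78: fwd; pos2(id55) recv 74: fwd
Round 5: pos1(id22) recv 78: fwd; pos3(id78) recv 74: drop
Round 6: pos2(id55) recv 78: fwd
Round 7: pos3(id78) recv 78: ELECTED
Message ID 74 originates at pos 5; dropped at pos 3 in round 5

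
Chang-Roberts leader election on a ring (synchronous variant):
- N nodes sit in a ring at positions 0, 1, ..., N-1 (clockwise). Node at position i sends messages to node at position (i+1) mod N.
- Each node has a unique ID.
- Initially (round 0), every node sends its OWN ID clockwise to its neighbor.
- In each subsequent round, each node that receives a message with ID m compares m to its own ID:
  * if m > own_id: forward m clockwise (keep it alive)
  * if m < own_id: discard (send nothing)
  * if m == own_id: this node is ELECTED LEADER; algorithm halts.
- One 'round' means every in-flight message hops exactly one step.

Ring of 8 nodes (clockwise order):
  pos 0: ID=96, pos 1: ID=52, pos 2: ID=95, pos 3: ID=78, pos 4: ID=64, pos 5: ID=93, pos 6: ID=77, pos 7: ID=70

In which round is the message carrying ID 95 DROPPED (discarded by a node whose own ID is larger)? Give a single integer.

Round 1: pos1(id52) recv 96: fwd; pos2(id95) recv 52: drop; pos3(id78) recv 95: fwd; pos4(id64) recv 78: fwd; pos5(id93) recv 64: drop; pos6(id77) recv 93: fwd; pos7(id70) recv 77: fwd; pos0(id96) recv 70: drop
Round 2: pos2(id95) recv 96: fwd; pos4(id64) recv 95: fwd; pos5(id93) recv 78: drop; pos7(id70) recv 93: fwd; pos0(id96) recv 77: drop
Round 3: pos3(id78) recv 96: fwd; pos5(id93) recv 95: fwd; pos0(id96) recv 93: drop
Round 4: pos4(id64) recv 96: fwd; pos6(id77) recv 95: fwd
Round 5: pos5(id93) recv 96: fwd; pos7(id70) recv 95: fwd
Round 6: pos6(id77) recv 96: fwd; pos0(id96) recv 95: drop
Round 7: pos7(id70) recv 96: fwd
Round 8: pos0(id96) recv 96: ELECTED
Message ID 95 originates at pos 2; dropped at pos 0 in round 6

Answer: 6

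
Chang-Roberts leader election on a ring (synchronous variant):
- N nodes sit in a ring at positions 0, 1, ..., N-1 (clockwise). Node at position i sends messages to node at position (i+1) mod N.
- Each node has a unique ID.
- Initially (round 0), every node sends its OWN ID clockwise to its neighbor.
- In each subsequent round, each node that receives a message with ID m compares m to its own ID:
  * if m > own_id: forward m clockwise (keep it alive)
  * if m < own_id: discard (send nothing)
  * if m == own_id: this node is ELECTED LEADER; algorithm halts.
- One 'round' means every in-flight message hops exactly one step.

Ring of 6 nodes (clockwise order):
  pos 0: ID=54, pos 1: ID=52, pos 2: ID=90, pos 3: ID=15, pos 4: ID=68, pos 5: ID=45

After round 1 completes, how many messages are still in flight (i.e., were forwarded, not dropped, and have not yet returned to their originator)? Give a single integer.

Round 1: pos1(id52) recv 54: fwd; pos2(id90) recv 52: drop; pos3(id15) recv 90: fwd; pos4(id68) recv 15: drop; pos5(id45) recv 68: fwd; pos0(id54) recv 45: drop
After round 1: 3 messages still in flight

Answer: 3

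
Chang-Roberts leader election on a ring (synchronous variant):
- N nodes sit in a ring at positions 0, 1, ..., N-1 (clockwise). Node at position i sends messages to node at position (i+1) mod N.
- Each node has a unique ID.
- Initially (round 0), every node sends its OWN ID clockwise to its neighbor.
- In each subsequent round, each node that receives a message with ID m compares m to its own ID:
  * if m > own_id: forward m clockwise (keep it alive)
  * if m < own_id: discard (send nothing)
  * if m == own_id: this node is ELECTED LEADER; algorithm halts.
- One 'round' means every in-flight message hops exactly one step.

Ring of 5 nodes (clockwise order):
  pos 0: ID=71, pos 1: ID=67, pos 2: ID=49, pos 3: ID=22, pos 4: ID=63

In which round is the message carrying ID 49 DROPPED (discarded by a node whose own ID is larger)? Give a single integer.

Round 1: pos1(id67) recv 71: fwd; pos2(id49) recv 67: fwd; pos3(id22) recv 49: fwd; pos4(id63) recv 22: drop; pos0(id71) recv 63: drop
Round 2: pos2(id49) recv 71: fwd; pos3(id22) recv 67: fwd; pos4(id63) recv 49: drop
Round 3: pos3(id22) recv 71: fwd; pos4(id63) recv 67: fwd
Round 4: pos4(id63) recv 71: fwd; pos0(id71) recv 67: drop
Round 5: pos0(id71) recv 71: ELECTED
Message ID 49 originates at pos 2; dropped at pos 4 in round 2

Answer: 2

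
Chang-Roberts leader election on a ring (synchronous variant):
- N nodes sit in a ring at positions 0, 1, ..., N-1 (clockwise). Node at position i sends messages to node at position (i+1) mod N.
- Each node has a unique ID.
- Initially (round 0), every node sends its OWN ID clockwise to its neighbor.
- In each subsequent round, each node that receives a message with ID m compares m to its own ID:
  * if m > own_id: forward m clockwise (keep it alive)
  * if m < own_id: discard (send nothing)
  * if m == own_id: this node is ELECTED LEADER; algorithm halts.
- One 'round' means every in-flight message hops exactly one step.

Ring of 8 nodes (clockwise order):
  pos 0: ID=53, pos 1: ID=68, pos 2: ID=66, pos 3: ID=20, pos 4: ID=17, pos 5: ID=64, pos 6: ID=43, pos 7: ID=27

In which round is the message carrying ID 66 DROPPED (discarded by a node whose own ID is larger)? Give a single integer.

Round 1: pos1(id68) recv 53: drop; pos2(id66) recv 68: fwd; pos3(id20) recv 66: fwd; pos4(id17) recv 20: fwd; pos5(id64) recv 17: drop; pos6(id43) recv 64: fwd; pos7(id27) recv 43: fwd; pos0(id53) recv 27: drop
Round 2: pos3(id20) recv 68: fwd; pos4(id17) recv 66: fwd; pos5(id64) recv 20: drop; pos7(id27) recv 64: fwd; pos0(id53) recv 43: drop
Round 3: pos4(id17) recv 68: fwd; pos5(id64) recv 66: fwd; pos0(id53) recv 64: fwd
Round 4: pos5(id64) recv 68: fwd; pos6(id43) recv 66: fwd; pos1(id68) recv 64: drop
Round 5: pos6(id43) recv 68: fwd; pos7(id27) recv 66: fwd
Round 6: pos7(id27) recv 68: fwd; pos0(id53) recv 66: fwd
Round 7: pos0(id53) recv 68: fwd; pos1(id68) recv 66: drop
Round 8: pos1(id68) recv 68: ELECTED
Message ID 66 originates at pos 2; dropped at pos 1 in round 7

Answer: 7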